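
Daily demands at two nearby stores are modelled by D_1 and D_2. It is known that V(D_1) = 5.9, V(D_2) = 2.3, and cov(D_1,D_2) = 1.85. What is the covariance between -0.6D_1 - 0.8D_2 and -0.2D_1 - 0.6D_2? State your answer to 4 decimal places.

2.7740

cov(-0.6D_1 - 0.8D_2, -0.2D_1 - 0.6D_2) = (-0.6)(-0.2)V(D_1) + (-0.8)(-0.6)V(D_2) + [(-0.6)(-0.6) + (-0.8)(-0.2)]cov(D_1,D_2)
= 0.12·5.9 + 0.48·2.3 + 0.52·1.85 = 2.774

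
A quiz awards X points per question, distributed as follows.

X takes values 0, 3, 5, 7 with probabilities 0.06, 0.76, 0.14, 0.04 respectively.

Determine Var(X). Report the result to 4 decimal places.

E[X] = (0)(0.06) + (3)(0.76) + (5)(0.14) + (7)(0.04) = 3.26
E[X²] = (0)²(0.06) + (3)²(0.76) + (5)²(0.14) + (7)²(0.04) = 12.3
Var(X) = E[X²] − (E[X])² = 12.3 − (3.26)² = 1.6724

1.6724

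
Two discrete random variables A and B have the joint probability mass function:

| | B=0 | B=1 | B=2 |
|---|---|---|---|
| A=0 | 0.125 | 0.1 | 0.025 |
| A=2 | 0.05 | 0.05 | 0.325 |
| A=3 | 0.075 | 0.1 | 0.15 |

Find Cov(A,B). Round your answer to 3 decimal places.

0.319

E[A] = 1.825,  E[B] = 1.25
E[AB] = 2.6
Cov(A,B) = E[AB] − E[A]E[B] = 2.6 − (1.825)(1.25) = 0.31875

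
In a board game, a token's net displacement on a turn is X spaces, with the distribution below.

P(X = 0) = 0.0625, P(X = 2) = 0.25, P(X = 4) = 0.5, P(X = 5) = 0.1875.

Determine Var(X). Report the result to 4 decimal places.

E[X] = (0)(0.0625) + (2)(0.25) + (4)(0.5) + (5)(0.1875) = 3.4375
E[X²] = (0)²(0.0625) + (2)²(0.25) + (4)²(0.5) + (5)²(0.1875) = 13.6875
Var(X) = E[X²] − (E[X])² = 13.6875 − (3.4375)² = 1.87109375

1.8711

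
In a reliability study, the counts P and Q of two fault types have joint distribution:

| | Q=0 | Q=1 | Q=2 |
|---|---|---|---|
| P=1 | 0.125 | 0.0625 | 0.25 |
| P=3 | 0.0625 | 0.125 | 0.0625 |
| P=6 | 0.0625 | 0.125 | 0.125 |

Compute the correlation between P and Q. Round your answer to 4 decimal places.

-0.0430

E[P] = 3.0625,  E[Q] = 1.1875
E[PQ] = 3.5625
Cov(P,Q) = E[PQ] − E[P]E[Q] = 3.5625 − (3.0625)(1.1875) = -0.07421875
Var(P) = 4.55859375,  Var(Q) = 0.65234375
ρ = -0.07421875 / √(4.55859375·0.65234375) ≈ -0.0430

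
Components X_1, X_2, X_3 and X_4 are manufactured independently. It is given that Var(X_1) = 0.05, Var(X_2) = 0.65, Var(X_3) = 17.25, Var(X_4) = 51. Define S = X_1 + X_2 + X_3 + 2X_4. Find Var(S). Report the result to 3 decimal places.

By independence, Var(S) = (1)²Var(X_1) + (1)²Var(X_2) + (1)²Var(X_3) + (2)²Var(X_4)
= (1)²·0.05 + (1)²·0.65 + (1)²·17.25 + (2)²·51 = 221.95

221.950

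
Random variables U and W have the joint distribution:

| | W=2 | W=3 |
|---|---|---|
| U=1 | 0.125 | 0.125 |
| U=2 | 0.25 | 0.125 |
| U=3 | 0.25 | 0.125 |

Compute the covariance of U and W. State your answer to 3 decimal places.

E[U] = 2.125,  E[W] = 2.375
E[UW] = 5
cov(U,W) = E[UW] − E[U]E[W] = 5 − (2.125)(2.375) = -0.046875

-0.047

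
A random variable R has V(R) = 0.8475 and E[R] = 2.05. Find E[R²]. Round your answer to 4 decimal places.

5.0500

E[R²] = V(R) + (E[R])² = 0.8475 + (2.05)² = 5.05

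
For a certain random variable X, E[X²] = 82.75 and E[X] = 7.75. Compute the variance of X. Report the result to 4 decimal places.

22.6875

V(X) = 82.75 − (7.75)² = 22.6875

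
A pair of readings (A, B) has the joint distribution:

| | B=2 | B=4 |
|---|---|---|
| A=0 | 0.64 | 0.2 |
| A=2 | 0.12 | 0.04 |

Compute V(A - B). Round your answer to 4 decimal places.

E[A] = 0.32,  E[B] = 2.48,  E[AB] = 0.8
V(A) = 0.64 − (0.32)² = 0.5376;  V(B) = 6.88 − (2.48)² = 0.7296
Cov(A,B) = 0.8 − (0.32)(2.48) = 0.0064
V(A - B) = (1)²·0.5376 + (-1)²·0.7296 + 2·(1)·(-1)·0.0064 = 1.2544

1.2544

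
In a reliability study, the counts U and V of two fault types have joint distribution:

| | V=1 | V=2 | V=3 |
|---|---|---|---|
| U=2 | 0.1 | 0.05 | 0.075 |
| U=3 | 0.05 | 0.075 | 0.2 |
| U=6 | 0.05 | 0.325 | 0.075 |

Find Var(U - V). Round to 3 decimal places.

E[U] = 4.125,  E[V] = 2.15,  E[UV] = 8.8
Var(U) = 20.025 − (4.125)² = 3.009375;  Var(V) = 5.15 − (2.15)² = 0.5275
cov(U,V) = 8.8 − (4.125)(2.15) = -0.06875
Var(U - V) = (1)²·3.009375 + (-1)²·0.5275 + 2·(1)·(-1)·-0.06875 = 3.674375

3.674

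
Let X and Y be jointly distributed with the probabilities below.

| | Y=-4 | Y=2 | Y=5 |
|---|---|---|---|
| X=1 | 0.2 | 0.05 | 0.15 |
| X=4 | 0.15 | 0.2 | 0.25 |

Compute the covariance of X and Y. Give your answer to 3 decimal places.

1.170

E[X] = 2.8,  E[Y] = 1.1
E[XY] = 4.25
Cov(X,Y) = E[XY] − E[X]E[Y] = 4.25 − (2.8)(1.1) = 1.17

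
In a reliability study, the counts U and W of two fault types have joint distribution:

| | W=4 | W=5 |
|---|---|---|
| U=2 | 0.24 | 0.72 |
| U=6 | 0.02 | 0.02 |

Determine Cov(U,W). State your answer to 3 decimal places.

E[U] = 2.16,  E[W] = 4.74
E[UW] = 10.2
Cov(U,W) = E[UW] − E[U]E[W] = 10.2 − (2.16)(4.74) = -0.0384

-0.038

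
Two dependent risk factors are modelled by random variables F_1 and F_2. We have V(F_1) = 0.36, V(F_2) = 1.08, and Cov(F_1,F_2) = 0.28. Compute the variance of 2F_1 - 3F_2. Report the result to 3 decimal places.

7.800

V(2F_1 - 3F_2) = (2)²·V(F_1) + (-3)²·V(F_2) + 2·(2)·(-3)·Cov(F_1,F_2)
= 4·0.36 + 9·1.08 + -12·0.28 = 7.8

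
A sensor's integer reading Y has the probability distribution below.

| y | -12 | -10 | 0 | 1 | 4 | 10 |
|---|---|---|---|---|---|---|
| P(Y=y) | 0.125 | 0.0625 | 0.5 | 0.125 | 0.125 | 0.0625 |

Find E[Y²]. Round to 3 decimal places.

32.625

E[Y²] = (-12)²(0.125) + (-10)²(0.0625) + (0)²(0.5) + (1)²(0.125) + (4)²(0.125) + (10)²(0.0625) = 32.625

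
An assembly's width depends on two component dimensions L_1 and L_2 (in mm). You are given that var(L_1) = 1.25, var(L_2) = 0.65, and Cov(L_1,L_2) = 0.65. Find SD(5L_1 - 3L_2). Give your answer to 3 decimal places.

4.195

var(5L_1 - 3L_2) = (5)²·var(L_1) + (-3)²·var(L_2) + 2·(5)·(-3)·Cov(L_1,L_2)
= 25·1.25 + 9·0.65 + -30·0.65 = 17.6
SD(5L_1 - 3L_2) = √17.6 ≈ 4.195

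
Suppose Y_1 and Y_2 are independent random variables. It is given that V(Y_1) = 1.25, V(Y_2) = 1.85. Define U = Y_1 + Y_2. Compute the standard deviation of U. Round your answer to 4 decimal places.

By independence, V(U) = (1)²V(Y_1) + (1)²V(Y_2)
= (1)²·1.25 + (1)²·1.85 = 3.1
SD(U) = √3.1 ≈ 1.7607

1.7607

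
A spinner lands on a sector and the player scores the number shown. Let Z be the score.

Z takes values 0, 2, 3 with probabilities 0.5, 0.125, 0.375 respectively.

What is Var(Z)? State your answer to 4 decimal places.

E[Z] = (0)(0.5) + (2)(0.125) + (3)(0.375) = 1.375
E[Z²] = (0)²(0.5) + (2)²(0.125) + (3)²(0.375) = 3.875
Var(Z) = E[Z²] − (E[Z])² = 3.875 − (1.375)² = 1.984375

1.9844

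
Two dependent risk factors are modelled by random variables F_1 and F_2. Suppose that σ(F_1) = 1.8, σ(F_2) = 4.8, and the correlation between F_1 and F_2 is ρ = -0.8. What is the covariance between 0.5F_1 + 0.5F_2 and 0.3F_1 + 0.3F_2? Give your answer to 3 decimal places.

V(F_1) = (1.8)² = 3.24;  V(F_2) = (4.8)² = 23.04
Cov(F_1,F_2) = ρ·σ(F_1)·σ(F_2) = -0.8·1.8·4.8 = -6.912
Cov(0.5F_1 + 0.5F_2, 0.3F_1 + 0.3F_2) = (0.5)(0.3)V(F_1) + (0.5)(0.3)V(F_2) + [(0.5)(0.3) + (0.5)(0.3)]Cov(F_1,F_2)
= 0.15·3.24 + 0.15·23.04 + 0.3·-6.912 = 1.8684

1.868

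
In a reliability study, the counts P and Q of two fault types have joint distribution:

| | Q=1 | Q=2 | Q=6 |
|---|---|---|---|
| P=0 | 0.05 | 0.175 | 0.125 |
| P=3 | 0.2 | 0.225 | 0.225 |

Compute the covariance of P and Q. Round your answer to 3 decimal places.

-0.143

E[P] = 1.95,  E[Q] = 3.15
E[PQ] = 6
Cov(P,Q) = E[PQ] − E[P]E[Q] = 6 − (1.95)(3.15) = -0.1425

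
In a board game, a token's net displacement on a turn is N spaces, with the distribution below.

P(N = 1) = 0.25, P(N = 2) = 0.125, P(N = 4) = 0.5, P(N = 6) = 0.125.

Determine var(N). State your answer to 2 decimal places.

E[N] = (1)(0.25) + (2)(0.125) + (4)(0.5) + (6)(0.125) = 3.25
E[N²] = (1)²(0.25) + (2)²(0.125) + (4)²(0.5) + (6)²(0.125) = 13.25
var(N) = E[N²] − (E[N])² = 13.25 − (3.25)² = 2.6875

2.69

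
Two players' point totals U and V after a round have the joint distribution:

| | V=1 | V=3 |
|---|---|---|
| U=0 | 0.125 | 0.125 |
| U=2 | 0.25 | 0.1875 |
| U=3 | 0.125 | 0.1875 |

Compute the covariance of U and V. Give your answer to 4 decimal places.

E[U] = 1.8125,  E[V] = 2
E[UV] = 3.6875
cov(U,V) = E[UV] − E[U]E[V] = 3.6875 − (1.8125)(2) = 0.0625

0.0625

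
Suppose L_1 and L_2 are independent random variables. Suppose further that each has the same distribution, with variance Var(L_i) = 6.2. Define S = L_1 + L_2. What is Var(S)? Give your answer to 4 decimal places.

By independence, Var(S) = (1)²Var(L_1) + (1)²Var(L_2)
= (1)²·6.2 + (1)²·6.2 = 12.4

12.4000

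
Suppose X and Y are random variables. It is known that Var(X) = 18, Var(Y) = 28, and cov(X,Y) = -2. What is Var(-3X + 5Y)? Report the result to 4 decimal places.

Var(-3X + 5Y) = (-3)²·Var(X) + (5)²·Var(Y) + 2·(-3)·(5)·cov(X,Y)
= 9·18 + 25·28 + -30·-2 = 922

922.0000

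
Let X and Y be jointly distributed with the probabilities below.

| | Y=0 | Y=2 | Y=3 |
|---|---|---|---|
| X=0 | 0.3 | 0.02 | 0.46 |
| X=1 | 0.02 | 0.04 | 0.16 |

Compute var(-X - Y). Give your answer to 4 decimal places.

2.3200

E[X] = 0.22,  E[Y] = 1.98,  E[XY] = 0.56
var(X) = 0.22 − (0.22)² = 0.1716;  var(Y) = 5.82 − (1.98)² = 1.8996
Cov(X,Y) = 0.56 − (0.22)(1.98) = 0.1244
var(-X - Y) = (-1)²·0.1716 + (-1)²·1.8996 + 2·(-1)·(-1)·0.1244 = 2.32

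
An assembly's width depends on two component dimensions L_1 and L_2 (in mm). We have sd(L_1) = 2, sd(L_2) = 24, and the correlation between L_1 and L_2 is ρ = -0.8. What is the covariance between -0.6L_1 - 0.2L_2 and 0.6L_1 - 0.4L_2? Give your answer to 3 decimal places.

Var(L_1) = (2)² = 4;  Var(L_2) = (24)² = 576
cov(L_1,L_2) = ρ·sd(L_1)·sd(L_2) = -0.8·2·24 = -38.4
cov(-0.6L_1 - 0.2L_2, 0.6L_1 - 0.4L_2) = (-0.6)(0.6)Var(L_1) + (-0.2)(-0.4)Var(L_2) + [(-0.6)(-0.4) + (-0.2)(0.6)]cov(L_1,L_2)
= -0.36·4 + 0.08·576 + 0.12·-38.4 = 40.032

40.032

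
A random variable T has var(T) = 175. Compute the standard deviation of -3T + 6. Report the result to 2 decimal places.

39.69

var(-3T + 6) = (-3)²·175 = 1575
SD(-3T + 6) = √1575 ≈ 39.69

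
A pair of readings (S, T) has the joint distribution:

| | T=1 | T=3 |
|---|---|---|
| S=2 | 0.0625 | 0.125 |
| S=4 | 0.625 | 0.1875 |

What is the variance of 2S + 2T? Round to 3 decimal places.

E[S] = 3.625,  E[T] = 1.625,  E[ST] = 5.625
Var(S) = 13.75 − (3.625)² = 0.609375;  Var(T) = 3.5 − (1.625)² = 0.859375
Cov(S,T) = 5.625 − (3.625)(1.625) = -0.265625
Var(2S + 2T) = (2)²·0.609375 + (2)²·0.859375 + 2·(2)·(2)·-0.265625 = 3.75

3.750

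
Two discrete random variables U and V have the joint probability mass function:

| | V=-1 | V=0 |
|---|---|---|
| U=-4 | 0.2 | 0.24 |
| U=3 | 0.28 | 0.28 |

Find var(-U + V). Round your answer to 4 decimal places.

E[U] = -0.08,  E[V] = -0.48,  E[UV] = -0.04
var(U) = 12.08 − (-0.08)² = 12.0736;  var(V) = 0.48 − (-0.48)² = 0.2496
Cov(U,V) = -0.04 − (-0.08)(-0.48) = -0.0784
var(-U + V) = (-1)²·12.0736 + (1)²·0.2496 + 2·(-1)·(1)·-0.0784 = 12.48

12.4800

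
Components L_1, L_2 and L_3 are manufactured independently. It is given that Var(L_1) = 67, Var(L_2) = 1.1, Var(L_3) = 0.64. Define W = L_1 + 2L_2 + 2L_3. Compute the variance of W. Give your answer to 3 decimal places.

73.960

By independence, Var(W) = (1)²Var(L_1) + (2)²Var(L_2) + (2)²Var(L_3)
= (1)²·67 + (2)²·1.1 + (2)²·0.64 = 73.96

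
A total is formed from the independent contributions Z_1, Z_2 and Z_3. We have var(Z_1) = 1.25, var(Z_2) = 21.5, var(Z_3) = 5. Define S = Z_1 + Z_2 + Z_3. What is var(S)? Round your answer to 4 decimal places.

By independence, var(S) = (1)²var(Z_1) + (1)²var(Z_2) + (1)²var(Z_3)
= (1)²·1.25 + (1)²·21.5 + (1)²·5 = 27.75

27.7500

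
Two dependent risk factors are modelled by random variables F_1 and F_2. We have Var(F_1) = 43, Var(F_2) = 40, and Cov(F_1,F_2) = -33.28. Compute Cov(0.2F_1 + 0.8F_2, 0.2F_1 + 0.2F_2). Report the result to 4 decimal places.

Cov(0.2F_1 + 0.8F_2, 0.2F_1 + 0.2F_2) = (0.2)(0.2)Var(F_1) + (0.8)(0.2)Var(F_2) + [(0.2)(0.2) + (0.8)(0.2)]Cov(F_1,F_2)
= 0.04·43 + 0.16·40 + 0.2·-33.28 = 1.464

1.4640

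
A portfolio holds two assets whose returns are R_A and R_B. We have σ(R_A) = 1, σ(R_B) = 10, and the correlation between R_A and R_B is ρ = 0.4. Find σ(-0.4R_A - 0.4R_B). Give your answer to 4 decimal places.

Var(R_A) = (1)² = 1;  Var(R_B) = (10)² = 100
cov(R_A,R_B) = ρ·σ(R_A)·σ(R_B) = 0.4·1·10 = 4
Var(-0.4R_A - 0.4R_B) = (-0.4)²·Var(R_A) + (-0.4)²·Var(R_B) + 2·(-0.4)·(-0.4)·cov(R_A,R_B)
= 0.16·1 + 0.16·100 + 0.32·4 = 17.44
σ(-0.4R_A - 0.4R_B) = √17.44 ≈ 4.1761

4.1761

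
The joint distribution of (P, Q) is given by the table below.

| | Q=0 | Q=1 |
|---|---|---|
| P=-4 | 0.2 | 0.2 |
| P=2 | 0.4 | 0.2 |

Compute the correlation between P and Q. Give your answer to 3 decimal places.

E[P] = -0.4,  E[Q] = 0.4
E[PQ] = -0.4
cov(P,Q) = E[PQ] − E[P]E[Q] = -0.4 − (-0.4)(0.4) = -0.24
V(P) = 8.64,  V(Q) = 0.24
ρ = -0.24 / √(8.64·0.24) ≈ -0.167

-0.167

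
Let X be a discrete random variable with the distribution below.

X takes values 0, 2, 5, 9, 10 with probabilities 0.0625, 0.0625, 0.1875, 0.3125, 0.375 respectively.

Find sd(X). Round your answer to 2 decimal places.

3.10

E[X] = (0)(0.0625) + (2)(0.0625) + (5)(0.1875) + (9)(0.3125) + (10)(0.375) = 7.625
E[X²] = (0)²(0.0625) + (2)²(0.0625) + (5)²(0.1875) + (9)²(0.3125) + (10)²(0.375) = 67.75
var(X) = E[X²] − (E[X])² = 67.75 − (7.625)² = 9.609375
sd(X) = √9.609375 ≈ 3.10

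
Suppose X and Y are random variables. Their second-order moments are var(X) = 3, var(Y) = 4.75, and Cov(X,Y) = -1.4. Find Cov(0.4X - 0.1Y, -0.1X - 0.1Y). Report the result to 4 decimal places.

Cov(0.4X - 0.1Y, -0.1X - 0.1Y) = (0.4)(-0.1)var(X) + (-0.1)(-0.1)var(Y) + [(0.4)(-0.1) + (-0.1)(-0.1)]Cov(X,Y)
= -0.04·3 + 0.01·4.75 + -0.03·-1.4 = -0.0305

-0.0305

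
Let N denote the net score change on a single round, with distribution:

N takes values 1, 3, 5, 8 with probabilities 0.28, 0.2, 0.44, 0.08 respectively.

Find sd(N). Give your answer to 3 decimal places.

2.088

E[N] = (1)(0.28) + (3)(0.2) + (5)(0.44) + (8)(0.08) = 3.72
E[N²] = (1)²(0.28) + (3)²(0.2) + (5)²(0.44) + (8)²(0.08) = 18.2
var(N) = E[N²] − (E[N])² = 18.2 − (3.72)² = 4.3616
sd(N) = √4.3616 ≈ 2.088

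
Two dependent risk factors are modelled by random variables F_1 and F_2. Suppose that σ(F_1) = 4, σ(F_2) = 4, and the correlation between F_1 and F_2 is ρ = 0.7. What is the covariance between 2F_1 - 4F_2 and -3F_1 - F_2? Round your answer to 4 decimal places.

Var(F_1) = (4)² = 16;  Var(F_2) = (4)² = 16
Cov(F_1,F_2) = ρ·σ(F_1)·σ(F_2) = 0.7·4·4 = 11.2
Cov(2F_1 - 4F_2, -3F_1 - F_2) = (2)(-3)Var(F_1) + (-4)(-1)Var(F_2) + [(2)(-1) + (-4)(-3)]Cov(F_1,F_2)
= -6·16 + 4·16 + 10·11.2 = 80

80.0000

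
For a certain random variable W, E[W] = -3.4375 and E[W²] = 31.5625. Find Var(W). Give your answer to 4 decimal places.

Var(W) = 31.5625 − (-3.4375)² = 19.74609375

19.7461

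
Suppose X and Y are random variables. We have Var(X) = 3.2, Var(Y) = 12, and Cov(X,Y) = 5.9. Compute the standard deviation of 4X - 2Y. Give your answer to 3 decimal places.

Var(4X - 2Y) = (4)²·Var(X) + (-2)²·Var(Y) + 2·(4)·(-2)·Cov(X,Y)
= 16·3.2 + 4·12 + -16·5.9 = 4.8
σ(4X - 2Y) = √4.8 ≈ 2.191

2.191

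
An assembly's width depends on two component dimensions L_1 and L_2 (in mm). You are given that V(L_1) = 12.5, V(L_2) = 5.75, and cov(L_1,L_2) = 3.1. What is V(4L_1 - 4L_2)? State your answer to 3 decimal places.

192.800

V(4L_1 - 4L_2) = (4)²·V(L_1) + (-4)²·V(L_2) + 2·(4)·(-4)·cov(L_1,L_2)
= 16·12.5 + 16·5.75 + -32·3.1 = 192.8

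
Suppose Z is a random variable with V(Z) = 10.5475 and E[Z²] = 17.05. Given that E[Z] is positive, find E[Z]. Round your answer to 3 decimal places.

2.550

(E[Z])² = E[Z²] − V(Z) = 17.05 − 10.5475 = 6.5025
E[Z] = √6.5025 = 2.55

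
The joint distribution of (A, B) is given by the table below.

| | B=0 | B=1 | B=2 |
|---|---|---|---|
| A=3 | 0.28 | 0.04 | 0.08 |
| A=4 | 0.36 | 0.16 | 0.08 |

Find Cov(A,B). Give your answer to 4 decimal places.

0.0080

E[A] = 3.6,  E[B] = 0.52
E[AB] = 1.88
Cov(A,B) = E[AB] − E[A]E[B] = 1.88 − (3.6)(0.52) = 0.008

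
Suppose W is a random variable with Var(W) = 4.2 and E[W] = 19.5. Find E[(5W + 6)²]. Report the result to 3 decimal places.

E[5W + 6] = 5·19.5 + 6 = 103.5
Var(5W + 6) = (5)²·4.2 = 105
E[(5W + 6)²] = Var((5W + 6)) + (E[(5W + 6)])² = 105 + (103.5)² = 10817.25

10817.250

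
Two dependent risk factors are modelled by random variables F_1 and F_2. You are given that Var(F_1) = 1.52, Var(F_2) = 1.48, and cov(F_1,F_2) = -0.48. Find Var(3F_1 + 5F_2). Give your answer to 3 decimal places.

36.280

Var(3F_1 + 5F_2) = (3)²·Var(F_1) + (5)²·Var(F_2) + 2·(3)·(5)·cov(F_1,F_2)
= 9·1.52 + 25·1.48 + 30·-0.48 = 36.28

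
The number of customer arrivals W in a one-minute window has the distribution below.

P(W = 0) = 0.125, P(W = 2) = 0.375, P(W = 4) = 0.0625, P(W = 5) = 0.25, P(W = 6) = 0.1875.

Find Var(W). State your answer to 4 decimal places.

E[W] = (0)(0.125) + (2)(0.375) + (4)(0.0625) + (5)(0.25) + (6)(0.1875) = 3.375
E[W²] = (0)²(0.125) + (2)²(0.375) + (4)²(0.0625) + (5)²(0.25) + (6)²(0.1875) = 15.5
Var(W) = E[W²] − (E[W])² = 15.5 − (3.375)² = 4.109375

4.1094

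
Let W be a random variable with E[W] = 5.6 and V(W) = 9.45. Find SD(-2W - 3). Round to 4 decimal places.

V(-2W - 3) = (-2)²·9.45 = 37.8
SD(-2W - 3) = √37.8 ≈ 6.1482

6.1482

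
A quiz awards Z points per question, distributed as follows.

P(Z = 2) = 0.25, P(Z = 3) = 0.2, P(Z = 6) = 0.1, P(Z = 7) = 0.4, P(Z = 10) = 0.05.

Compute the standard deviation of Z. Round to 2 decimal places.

2.45

E[Z] = (2)(0.25) + (3)(0.2) + (6)(0.1) + (7)(0.4) + (10)(0.05) = 5
E[Z²] = (2)²(0.25) + (3)²(0.2) + (6)²(0.1) + (7)²(0.4) + (10)²(0.05) = 31
V(Z) = E[Z²] − (E[Z])² = 31 − (5)² = 6
SD(Z) = √6 ≈ 2.45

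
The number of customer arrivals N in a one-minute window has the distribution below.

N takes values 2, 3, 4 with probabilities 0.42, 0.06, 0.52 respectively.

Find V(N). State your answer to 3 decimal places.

0.930

E[N] = (2)(0.42) + (3)(0.06) + (4)(0.52) = 3.1
E[N²] = (2)²(0.42) + (3)²(0.06) + (4)²(0.52) = 10.54
V(N) = E[N²] − (E[N])² = 10.54 − (3.1)² = 0.93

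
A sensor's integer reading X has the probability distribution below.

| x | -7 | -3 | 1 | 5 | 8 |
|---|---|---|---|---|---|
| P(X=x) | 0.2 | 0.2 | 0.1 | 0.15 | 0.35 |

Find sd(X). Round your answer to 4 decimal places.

E[X] = (-7)(0.2) + (-3)(0.2) + (1)(0.1) + (5)(0.15) + (8)(0.35) = 1.65
E[X²] = (-7)²(0.2) + (-3)²(0.2) + (1)²(0.1) + (5)²(0.15) + (8)²(0.35) = 37.85
Var(X) = E[X²] − (E[X])² = 37.85 − (1.65)² = 35.1275
sd(X) = √35.1275 ≈ 5.9268

5.9268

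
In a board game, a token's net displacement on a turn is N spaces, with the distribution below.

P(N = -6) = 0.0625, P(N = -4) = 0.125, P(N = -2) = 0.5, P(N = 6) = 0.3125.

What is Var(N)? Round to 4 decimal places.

17.5000

E[N] = (-6)(0.0625) + (-4)(0.125) + (-2)(0.5) + (6)(0.3125) = 0
E[N²] = (-6)²(0.0625) + (-4)²(0.125) + (-2)²(0.5) + (6)²(0.3125) = 17.5
Var(N) = E[N²] − (E[N])² = 17.5 − (0)² = 17.5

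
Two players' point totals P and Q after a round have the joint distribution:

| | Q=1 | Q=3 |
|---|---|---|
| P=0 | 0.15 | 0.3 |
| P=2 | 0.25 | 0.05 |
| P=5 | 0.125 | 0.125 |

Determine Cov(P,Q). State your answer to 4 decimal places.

E[P] = 1.85,  E[Q] = 1.95
E[PQ] = 3.3
Cov(P,Q) = E[PQ] − E[P]E[Q] = 3.3 − (1.85)(1.95) = -0.3075

-0.3075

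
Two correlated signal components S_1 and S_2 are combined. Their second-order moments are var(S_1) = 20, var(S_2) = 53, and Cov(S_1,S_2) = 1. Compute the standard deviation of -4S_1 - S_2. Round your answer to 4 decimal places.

19.5192

var(-4S_1 - S_2) = (-4)²·var(S_1) + (-1)²·var(S_2) + 2·(-4)·(-1)·Cov(S_1,S_2)
= 16·20 + 1·53 + 8·1 = 381
sd(-4S_1 - S_2) = √381 ≈ 19.5192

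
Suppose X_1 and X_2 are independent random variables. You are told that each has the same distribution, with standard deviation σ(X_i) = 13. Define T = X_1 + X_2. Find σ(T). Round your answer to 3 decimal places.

V(X_i) = (13)² = 169
By independence, V(T) = (1)²V(X_1) + (1)²V(X_2)
= (1)²·169 + (1)²·169 = 338
σ(T) = √338 ≈ 18.385

18.385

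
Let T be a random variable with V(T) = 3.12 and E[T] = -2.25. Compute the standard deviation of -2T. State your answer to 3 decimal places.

V(-2T) = (-2)²·3.12 = 12.48
SD(-2T) = √12.48 ≈ 3.533

3.533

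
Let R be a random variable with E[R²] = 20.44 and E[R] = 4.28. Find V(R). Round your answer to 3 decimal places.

V(R) = 20.44 − (4.28)² = 2.1216

2.122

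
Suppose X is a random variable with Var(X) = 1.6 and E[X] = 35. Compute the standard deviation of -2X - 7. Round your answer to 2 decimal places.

2.53

Var(-2X - 7) = (-2)²·1.6 = 6.4
SD(-2X - 7) = √6.4 ≈ 2.53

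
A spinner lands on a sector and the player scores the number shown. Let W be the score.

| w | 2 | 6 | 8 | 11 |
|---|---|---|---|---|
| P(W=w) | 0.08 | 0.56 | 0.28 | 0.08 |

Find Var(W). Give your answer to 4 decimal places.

3.9904

E[W] = (2)(0.08) + (6)(0.56) + (8)(0.28) + (11)(0.08) = 6.64
E[W²] = (2)²(0.08) + (6)²(0.56) + (8)²(0.28) + (11)²(0.08) = 48.08
Var(W) = E[W²] − (E[W])² = 48.08 − (6.64)² = 3.9904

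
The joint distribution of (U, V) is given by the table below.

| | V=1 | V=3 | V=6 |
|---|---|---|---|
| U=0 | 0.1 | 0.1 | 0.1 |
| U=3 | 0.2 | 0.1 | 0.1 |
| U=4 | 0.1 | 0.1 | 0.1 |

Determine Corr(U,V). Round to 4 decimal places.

-0.0416

E[U] = 2.4,  E[V] = 3.1
E[UV] = 7.3
Cov(U,V) = E[UV] − E[U]E[V] = 7.3 − (2.4)(3.1) = -0.14
var(U) = 2.64,  var(V) = 4.29
ρ = -0.14 / √(2.64·4.29) ≈ -0.0416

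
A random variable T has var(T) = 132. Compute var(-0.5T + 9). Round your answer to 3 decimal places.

33.000

var(-0.5T + 9) = (-0.5)²·var(T) = 0.25·132 = 33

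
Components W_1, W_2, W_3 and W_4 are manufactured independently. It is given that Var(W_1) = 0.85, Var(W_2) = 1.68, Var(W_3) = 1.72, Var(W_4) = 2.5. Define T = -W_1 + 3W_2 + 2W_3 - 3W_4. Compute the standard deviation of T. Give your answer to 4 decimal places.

6.7342

By independence, Var(T) = (-1)²Var(W_1) + (3)²Var(W_2) + (2)²Var(W_3) + (-3)²Var(W_4)
= (-1)²·0.85 + (3)²·1.68 + (2)²·1.72 + (-3)²·2.5 = 45.35
SD(T) = √45.35 ≈ 6.7342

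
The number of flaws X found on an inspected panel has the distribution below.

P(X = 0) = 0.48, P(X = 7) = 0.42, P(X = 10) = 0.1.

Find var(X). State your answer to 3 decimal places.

15.056

E[X] = (0)(0.48) + (7)(0.42) + (10)(0.1) = 3.94
E[X²] = (0)²(0.48) + (7)²(0.42) + (10)²(0.1) = 30.58
var(X) = E[X²] − (E[X])² = 30.58 − (3.94)² = 15.0564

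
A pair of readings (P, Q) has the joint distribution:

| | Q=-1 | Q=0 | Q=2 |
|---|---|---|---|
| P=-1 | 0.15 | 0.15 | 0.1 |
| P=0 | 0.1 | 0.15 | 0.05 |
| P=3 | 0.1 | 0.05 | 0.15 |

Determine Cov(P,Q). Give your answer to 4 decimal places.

E[P] = 0.5,  E[Q] = 0.25
E[PQ] = 0.55
Cov(P,Q) = E[PQ] − E[P]E[Q] = 0.55 − (0.5)(0.25) = 0.425

0.4250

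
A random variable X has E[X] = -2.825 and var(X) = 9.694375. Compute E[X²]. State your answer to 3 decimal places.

17.675

E[X²] = var(X) + (E[X])² = 9.694375 + (-2.825)² = 17.675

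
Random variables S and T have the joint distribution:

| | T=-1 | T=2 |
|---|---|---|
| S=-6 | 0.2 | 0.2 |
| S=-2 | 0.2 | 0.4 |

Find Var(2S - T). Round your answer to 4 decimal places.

E[S] = -3.6,  E[T] = 0.8,  E[ST] = -2.4
Var(S) = 16.8 − (-3.6)² = 3.84;  Var(T) = 2.8 − (0.8)² = 2.16
Cov(S,T) = -2.4 − (-3.6)(0.8) = 0.48
Var(2S - T) = (2)²·3.84 + (-1)²·2.16 + 2·(2)·(-1)·0.48 = 15.6

15.6000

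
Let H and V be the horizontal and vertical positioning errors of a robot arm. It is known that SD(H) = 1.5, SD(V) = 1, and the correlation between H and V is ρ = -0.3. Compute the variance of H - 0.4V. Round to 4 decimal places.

var(H) = (1.5)² = 2.25;  var(V) = (1)² = 1
Cov(H,V) = ρ·SD(H)·SD(V) = -0.3·1.5·1 = -0.45
var(H - 0.4V) = (1)²·var(H) + (-0.4)²·var(V) + 2·(1)·(-0.4)·Cov(H,V)
= 1·2.25 + 0.16·1 + -0.8·-0.45 = 2.77

2.7700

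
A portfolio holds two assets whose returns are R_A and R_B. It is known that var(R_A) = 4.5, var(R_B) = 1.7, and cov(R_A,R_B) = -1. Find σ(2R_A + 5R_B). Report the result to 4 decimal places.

6.3640

var(2R_A + 5R_B) = (2)²·var(R_A) + (5)²·var(R_B) + 2·(2)·(5)·cov(R_A,R_B)
= 4·4.5 + 25·1.7 + 20·-1 = 40.5
σ(2R_A + 5R_B) = √40.5 ≈ 6.3640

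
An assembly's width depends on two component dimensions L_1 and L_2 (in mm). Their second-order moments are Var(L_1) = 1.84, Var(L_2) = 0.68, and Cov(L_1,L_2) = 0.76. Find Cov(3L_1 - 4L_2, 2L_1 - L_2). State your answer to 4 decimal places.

5.4000

Cov(3L_1 - 4L_2, 2L_1 - L_2) = (3)(2)Var(L_1) + (-4)(-1)Var(L_2) + [(3)(-1) + (-4)(2)]Cov(L_1,L_2)
= 6·1.84 + 4·0.68 + -11·0.76 = 5.4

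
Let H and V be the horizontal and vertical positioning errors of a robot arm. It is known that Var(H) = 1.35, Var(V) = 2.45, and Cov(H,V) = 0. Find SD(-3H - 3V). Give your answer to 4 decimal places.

5.8481

Var(-3H - 3V) = (-3)²·Var(H) + (-3)²·Var(V) + 2·(-3)·(-3)·Cov(H,V)
= 9·1.35 + 9·2.45 + 18·0 = 34.2
SD(-3H - 3V) = √34.2 ≈ 5.8481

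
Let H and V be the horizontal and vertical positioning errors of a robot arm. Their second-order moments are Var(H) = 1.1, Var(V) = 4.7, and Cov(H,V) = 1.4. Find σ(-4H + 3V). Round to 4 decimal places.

5.1284

Var(-4H + 3V) = (-4)²·Var(H) + (3)²·Var(V) + 2·(-4)·(3)·Cov(H,V)
= 16·1.1 + 9·4.7 + -24·1.4 = 26.3
σ(-4H + 3V) = √26.3 ≈ 5.1284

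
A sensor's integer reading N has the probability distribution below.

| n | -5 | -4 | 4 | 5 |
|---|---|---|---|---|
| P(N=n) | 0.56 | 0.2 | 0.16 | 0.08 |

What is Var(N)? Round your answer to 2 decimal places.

E[N] = (-5)(0.56) + (-4)(0.2) + (4)(0.16) + (5)(0.08) = -2.56
E[N²] = (-5)²(0.56) + (-4)²(0.2) + (4)²(0.16) + (5)²(0.08) = 21.76
Var(N) = E[N²] − (E[N])² = 21.76 − (-2.56)² = 15.2064

15.21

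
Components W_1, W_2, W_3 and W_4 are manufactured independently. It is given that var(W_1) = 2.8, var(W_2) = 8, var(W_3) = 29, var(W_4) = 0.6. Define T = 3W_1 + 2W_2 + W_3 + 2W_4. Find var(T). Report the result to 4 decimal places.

88.6000

By independence, var(T) = (3)²var(W_1) + (2)²var(W_2) + (1)²var(W_3) + (2)²var(W_4)
= (3)²·2.8 + (2)²·8 + (1)²·29 + (2)²·0.6 = 88.6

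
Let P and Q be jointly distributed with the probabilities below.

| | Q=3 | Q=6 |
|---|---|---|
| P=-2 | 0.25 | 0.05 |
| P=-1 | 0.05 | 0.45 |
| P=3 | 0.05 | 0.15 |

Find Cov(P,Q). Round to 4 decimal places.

0.6750

E[P] = -0.5,  E[Q] = 4.95
E[PQ] = -1.8
Cov(P,Q) = E[PQ] − E[P]E[Q] = -1.8 − (-0.5)(4.95) = 0.675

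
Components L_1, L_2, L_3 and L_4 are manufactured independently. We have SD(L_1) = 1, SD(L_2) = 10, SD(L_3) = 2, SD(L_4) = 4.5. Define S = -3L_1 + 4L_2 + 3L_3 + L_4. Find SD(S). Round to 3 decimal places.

V(L_1) = 1, V(L_2) = 100, V(L_3) = 4, V(L_4) = 20.25
By independence, V(S) = (-3)²V(L_1) + (4)²V(L_2) + (3)²V(L_3) + (1)²V(L_4)
= (-3)²·1 + (4)²·100 + (3)²·4 + (1)²·20.25 = 1665.25
SD(S) = √1665.25 ≈ 40.807

40.807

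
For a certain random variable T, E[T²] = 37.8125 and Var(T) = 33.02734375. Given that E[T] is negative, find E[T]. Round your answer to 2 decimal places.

-2.19

(E[T])² = E[T²] − Var(T) = 37.8125 − 33.02734375 = 4.78515625
E[T] = −√4.78515625 = -2.1875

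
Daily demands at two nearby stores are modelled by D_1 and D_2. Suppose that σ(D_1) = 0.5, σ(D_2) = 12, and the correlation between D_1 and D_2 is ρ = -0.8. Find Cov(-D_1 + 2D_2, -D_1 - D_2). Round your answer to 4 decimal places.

-282.9500

V(D_1) = (0.5)² = 0.25;  V(D_2) = (12)² = 144
Cov(D_1,D_2) = ρ·σ(D_1)·σ(D_2) = -0.8·0.5·12 = -4.8
Cov(-D_1 + 2D_2, -D_1 - D_2) = (-1)(-1)V(D_1) + (2)(-1)V(D_2) + [(-1)(-1) + (2)(-1)]Cov(D_1,D_2)
= 1·0.25 + -2·144 + -1·-4.8 = -282.95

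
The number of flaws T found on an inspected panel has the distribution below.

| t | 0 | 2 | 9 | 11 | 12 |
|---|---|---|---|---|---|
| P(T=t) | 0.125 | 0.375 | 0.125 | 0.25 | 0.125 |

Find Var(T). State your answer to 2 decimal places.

22.36

E[T] = (0)(0.125) + (2)(0.375) + (9)(0.125) + (11)(0.25) + (12)(0.125) = 6.125
E[T²] = (0)²(0.125) + (2)²(0.375) + (9)²(0.125) + (11)²(0.25) + (12)²(0.125) = 59.875
Var(T) = E[T²] − (E[T])² = 59.875 − (6.125)² = 22.359375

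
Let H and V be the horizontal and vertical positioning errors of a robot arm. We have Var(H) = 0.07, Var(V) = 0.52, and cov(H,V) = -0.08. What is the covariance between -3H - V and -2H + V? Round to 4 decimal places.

cov(-3H - V, -2H + V) = (-3)(-2)Var(H) + (-1)(1)Var(V) + [(-3)(1) + (-1)(-2)]cov(H,V)
= 6·0.07 + -1·0.52 + -1·-0.08 = -0.02

-0.0200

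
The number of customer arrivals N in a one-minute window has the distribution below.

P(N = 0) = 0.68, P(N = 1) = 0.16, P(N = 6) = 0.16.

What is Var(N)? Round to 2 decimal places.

4.67

E[N] = (0)(0.68) + (1)(0.16) + (6)(0.16) = 1.12
E[N²] = (0)²(0.68) + (1)²(0.16) + (6)²(0.16) = 5.92
Var(N) = E[N²] − (E[N])² = 5.92 − (1.12)² = 4.6656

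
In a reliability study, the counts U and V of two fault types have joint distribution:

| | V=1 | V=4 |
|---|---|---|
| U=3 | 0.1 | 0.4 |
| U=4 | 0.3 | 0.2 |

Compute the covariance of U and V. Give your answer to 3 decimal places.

E[U] = 3.5,  E[V] = 2.8
E[UV] = 9.5
Cov(U,V) = E[UV] − E[U]E[V] = 9.5 − (3.5)(2.8) = -0.3

-0.300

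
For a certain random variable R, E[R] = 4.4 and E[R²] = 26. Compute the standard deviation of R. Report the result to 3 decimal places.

Var(R) = 26 − (4.4)² = 6.64
SD(R) = √6.64 ≈ 2.577

2.577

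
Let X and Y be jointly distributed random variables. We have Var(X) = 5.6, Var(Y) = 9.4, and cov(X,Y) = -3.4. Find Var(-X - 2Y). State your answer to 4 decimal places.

Var(-X - 2Y) = (-1)²·Var(X) + (-2)²·Var(Y) + 2·(-1)·(-2)·cov(X,Y)
= 1·5.6 + 4·9.4 + 4·-3.4 = 29.6

29.6000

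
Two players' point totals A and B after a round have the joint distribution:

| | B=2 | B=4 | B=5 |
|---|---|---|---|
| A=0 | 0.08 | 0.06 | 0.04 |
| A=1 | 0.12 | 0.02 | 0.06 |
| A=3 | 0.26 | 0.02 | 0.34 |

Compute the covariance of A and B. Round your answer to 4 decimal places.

0.2688

E[A] = 2.06,  E[B] = 3.52
E[AB] = 7.52
Cov(A,B) = E[AB] − E[A]E[B] = 7.52 − (2.06)(3.52) = 0.2688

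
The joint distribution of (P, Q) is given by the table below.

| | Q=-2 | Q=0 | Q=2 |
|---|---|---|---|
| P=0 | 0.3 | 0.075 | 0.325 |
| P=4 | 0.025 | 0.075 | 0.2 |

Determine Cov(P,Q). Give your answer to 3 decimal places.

0.920

E[P] = 1.2,  E[Q] = 0.4
E[PQ] = 1.4
Cov(P,Q) = E[PQ] − E[P]E[Q] = 1.4 − (1.2)(0.4) = 0.92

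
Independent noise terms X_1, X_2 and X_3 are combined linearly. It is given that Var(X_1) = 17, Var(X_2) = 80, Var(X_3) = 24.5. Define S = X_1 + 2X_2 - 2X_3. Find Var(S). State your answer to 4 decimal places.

435.0000

By independence, Var(S) = (1)²Var(X_1) + (2)²Var(X_2) + (-2)²Var(X_3)
= (1)²·17 + (2)²·80 + (-2)²·24.5 = 435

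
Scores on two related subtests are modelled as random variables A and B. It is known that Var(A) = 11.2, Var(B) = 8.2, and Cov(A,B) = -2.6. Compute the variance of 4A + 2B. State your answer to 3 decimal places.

170.400

Var(4A + 2B) = (4)²·Var(A) + (2)²·Var(B) + 2·(4)·(2)·Cov(A,B)
= 16·11.2 + 4·8.2 + 16·-2.6 = 170.4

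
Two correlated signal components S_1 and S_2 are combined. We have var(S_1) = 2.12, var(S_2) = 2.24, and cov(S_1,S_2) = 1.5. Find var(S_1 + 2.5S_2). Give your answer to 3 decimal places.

var(S_1 + 2.5S_2) = (1)²·var(S_1) + (2.5)²·var(S_2) + 2·(1)·(2.5)·cov(S_1,S_2)
= 1·2.12 + 6.25·2.24 + 5·1.5 = 23.62

23.620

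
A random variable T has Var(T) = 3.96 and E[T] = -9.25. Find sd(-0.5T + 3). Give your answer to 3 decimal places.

Var(-0.5T + 3) = (-0.5)²·3.96 = 0.99
sd(-0.5T + 3) = √0.99 ≈ 0.995

0.995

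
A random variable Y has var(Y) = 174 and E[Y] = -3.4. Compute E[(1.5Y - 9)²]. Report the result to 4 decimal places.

590.3100

E[1.5Y - 9] = 1.5·-3.4 − 9 = -14.1
var(1.5Y - 9) = (1.5)²·174 = 391.5
E[(1.5Y - 9)²] = var((1.5Y - 9)) + (E[(1.5Y - 9)])² = 391.5 + (-14.1)² = 590.31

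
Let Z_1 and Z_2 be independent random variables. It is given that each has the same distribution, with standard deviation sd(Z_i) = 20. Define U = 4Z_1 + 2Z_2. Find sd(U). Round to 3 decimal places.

Var(Z_i) = (20)² = 400
By independence, Var(U) = (4)²Var(Z_1) + (2)²Var(Z_2)
= (4)²·400 + (2)²·400 = 8000
sd(U) = √8000 ≈ 89.443

89.443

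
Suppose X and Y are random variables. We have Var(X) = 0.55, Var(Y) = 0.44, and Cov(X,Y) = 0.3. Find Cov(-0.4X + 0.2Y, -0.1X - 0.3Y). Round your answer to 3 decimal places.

Cov(-0.4X + 0.2Y, -0.1X - 0.3Y) = (-0.4)(-0.1)Var(X) + (0.2)(-0.3)Var(Y) + [(-0.4)(-0.3) + (0.2)(-0.1)]Cov(X,Y)
= 0.04·0.55 + -0.06·0.44 + 0.1·0.3 = 0.0256

0.026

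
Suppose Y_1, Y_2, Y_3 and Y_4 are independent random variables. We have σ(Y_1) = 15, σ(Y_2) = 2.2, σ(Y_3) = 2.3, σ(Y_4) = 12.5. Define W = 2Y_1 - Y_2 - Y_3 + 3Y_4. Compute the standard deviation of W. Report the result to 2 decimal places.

48.13

Var(Y_1) = 225, Var(Y_2) = 4.84, Var(Y_3) = 5.29, Var(Y_4) = 156.25
By independence, Var(W) = (2)²Var(Y_1) + (-1)²Var(Y_2) + (-1)²Var(Y_3) + (3)²Var(Y_4)
= (2)²·225 + (-1)²·4.84 + (-1)²·5.29 + (3)²·156.25 = 2316.38
σ(W) = √2316.38 ≈ 48.13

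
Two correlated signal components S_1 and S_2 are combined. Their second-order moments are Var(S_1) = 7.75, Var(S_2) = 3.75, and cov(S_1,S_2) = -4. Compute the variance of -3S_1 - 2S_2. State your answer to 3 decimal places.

36.750

Var(-3S_1 - 2S_2) = (-3)²·Var(S_1) + (-2)²·Var(S_2) + 2·(-3)·(-2)·cov(S_1,S_2)
= 9·7.75 + 4·3.75 + 12·-4 = 36.75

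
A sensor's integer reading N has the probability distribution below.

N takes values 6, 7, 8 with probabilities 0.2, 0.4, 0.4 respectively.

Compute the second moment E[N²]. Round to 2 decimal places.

E[N²] = (6)²(0.2) + (7)²(0.4) + (8)²(0.4) = 52.4

52.40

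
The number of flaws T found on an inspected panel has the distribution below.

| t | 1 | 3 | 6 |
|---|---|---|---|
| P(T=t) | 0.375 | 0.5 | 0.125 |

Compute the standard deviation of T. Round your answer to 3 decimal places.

1.576

E[T] = (1)(0.375) + (3)(0.5) + (6)(0.125) = 2.625
E[T²] = (1)²(0.375) + (3)²(0.5) + (6)²(0.125) = 9.375
var(T) = E[T²] − (E[T])² = 9.375 − (2.625)² = 2.484375
σ(T) = √2.484375 ≈ 1.576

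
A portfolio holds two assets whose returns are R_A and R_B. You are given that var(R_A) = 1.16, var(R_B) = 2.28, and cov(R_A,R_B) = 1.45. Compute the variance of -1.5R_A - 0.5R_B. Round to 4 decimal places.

5.3550

var(-1.5R_A - 0.5R_B) = (-1.5)²·var(R_A) + (-0.5)²·var(R_B) + 2·(-1.5)·(-0.5)·cov(R_A,R_B)
= 2.25·1.16 + 0.25·2.28 + 1.5·1.45 = 5.355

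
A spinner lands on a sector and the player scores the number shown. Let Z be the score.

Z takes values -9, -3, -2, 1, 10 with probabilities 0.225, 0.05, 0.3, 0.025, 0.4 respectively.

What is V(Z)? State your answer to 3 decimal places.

E[Z] = (-9)(0.225) + (-3)(0.05) + (-2)(0.3) + (1)(0.025) + (10)(0.4) = 1.25
E[Z²] = (-9)²(0.225) + (-3)²(0.05) + (-2)²(0.3) + (1)²(0.025) + (10)²(0.4) = 59.9
V(Z) = E[Z²] − (E[Z])² = 59.9 − (1.25)² = 58.3375

58.338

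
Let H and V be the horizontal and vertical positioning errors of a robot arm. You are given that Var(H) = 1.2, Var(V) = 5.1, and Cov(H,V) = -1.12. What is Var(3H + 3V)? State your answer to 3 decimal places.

36.540

Var(3H + 3V) = (3)²·Var(H) + (3)²·Var(V) + 2·(3)·(3)·Cov(H,V)
= 9·1.2 + 9·5.1 + 18·-1.12 = 36.54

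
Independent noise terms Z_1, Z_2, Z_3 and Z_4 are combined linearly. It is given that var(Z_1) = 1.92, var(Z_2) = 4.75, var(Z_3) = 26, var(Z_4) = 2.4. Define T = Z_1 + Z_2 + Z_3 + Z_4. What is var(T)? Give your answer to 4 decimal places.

35.0700

By independence, var(T) = (1)²var(Z_1) + (1)²var(Z_2) + (1)²var(Z_3) + (1)²var(Z_4)
= (1)²·1.92 + (1)²·4.75 + (1)²·26 + (1)²·2.4 = 35.07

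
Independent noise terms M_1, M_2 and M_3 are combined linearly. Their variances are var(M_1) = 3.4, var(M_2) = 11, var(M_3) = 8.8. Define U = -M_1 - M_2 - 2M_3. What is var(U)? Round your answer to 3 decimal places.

49.600

By independence, var(U) = (-1)²var(M_1) + (-1)²var(M_2) + (-2)²var(M_3)
= (-1)²·3.4 + (-1)²·11 + (-2)²·8.8 = 49.6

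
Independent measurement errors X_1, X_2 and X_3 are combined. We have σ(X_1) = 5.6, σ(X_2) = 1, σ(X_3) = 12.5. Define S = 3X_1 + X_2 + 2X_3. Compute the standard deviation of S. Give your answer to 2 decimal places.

Var(X_1) = 31.36, Var(X_2) = 1, Var(X_3) = 156.25
By independence, Var(S) = (3)²Var(X_1) + (1)²Var(X_2) + (2)²Var(X_3)
= (3)²·31.36 + (1)²·1 + (2)²·156.25 = 908.24
σ(S) = √908.24 ≈ 30.14

30.14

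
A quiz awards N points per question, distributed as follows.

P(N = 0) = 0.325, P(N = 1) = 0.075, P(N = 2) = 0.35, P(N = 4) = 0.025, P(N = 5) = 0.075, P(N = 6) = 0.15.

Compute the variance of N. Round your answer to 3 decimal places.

4.528

E[N] = (0)(0.325) + (1)(0.075) + (2)(0.35) + (4)(0.025) + (5)(0.075) + (6)(0.15) = 2.15
E[N²] = (0)²(0.325) + (1)²(0.075) + (2)²(0.35) + (4)²(0.025) + (5)²(0.075) + (6)²(0.15) = 9.15
Var(N) = E[N²] − (E[N])² = 9.15 − (2.15)² = 4.5275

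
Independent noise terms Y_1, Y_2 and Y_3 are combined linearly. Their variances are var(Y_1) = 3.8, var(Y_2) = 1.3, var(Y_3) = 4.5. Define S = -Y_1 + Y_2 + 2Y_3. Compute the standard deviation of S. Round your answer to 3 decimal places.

4.806

By independence, var(S) = (-1)²var(Y_1) + (1)²var(Y_2) + (2)²var(Y_3)
= (-1)²·3.8 + (1)²·1.3 + (2)²·4.5 = 23.1
sd(S) = √23.1 ≈ 4.806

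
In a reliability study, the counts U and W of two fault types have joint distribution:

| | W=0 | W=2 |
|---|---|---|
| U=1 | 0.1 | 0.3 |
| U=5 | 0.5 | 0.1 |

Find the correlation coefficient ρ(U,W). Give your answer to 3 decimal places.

-0.583

E[U] = 3.4,  E[W] = 0.8
E[UW] = 1.6
Cov(U,W) = E[UW] − E[U]E[W] = 1.6 − (3.4)(0.8) = -1.12
var(U) = 3.84,  var(W) = 0.96
ρ = -1.12 / √(3.84·0.96) ≈ -0.583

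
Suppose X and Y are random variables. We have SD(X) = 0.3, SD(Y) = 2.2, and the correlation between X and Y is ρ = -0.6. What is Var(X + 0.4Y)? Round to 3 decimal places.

0.548

Var(X) = (0.3)² = 0.09;  Var(Y) = (2.2)² = 4.84
Cov(X,Y) = ρ·SD(X)·SD(Y) = -0.6·0.3·2.2 = -0.396
Var(X + 0.4Y) = (1)²·Var(X) + (0.4)²·Var(Y) + 2·(1)·(0.4)·Cov(X,Y)
= 1·0.09 + 0.16·4.84 + 0.8·-0.396 = 0.5476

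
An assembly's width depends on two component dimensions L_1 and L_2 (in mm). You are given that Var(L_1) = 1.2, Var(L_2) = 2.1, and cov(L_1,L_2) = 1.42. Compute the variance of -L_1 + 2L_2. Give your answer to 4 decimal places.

3.9200

Var(-L_1 + 2L_2) = (-1)²·Var(L_1) + (2)²·Var(L_2) + 2·(-1)·(2)·cov(L_1,L_2)
= 1·1.2 + 4·2.1 + -4·1.42 = 3.92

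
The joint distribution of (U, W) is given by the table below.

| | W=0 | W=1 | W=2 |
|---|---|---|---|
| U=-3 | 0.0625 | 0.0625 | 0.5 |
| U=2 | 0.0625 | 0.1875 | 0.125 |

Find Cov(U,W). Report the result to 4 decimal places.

E[U] = -1.125,  E[W] = 1.5
E[UW] = -2.3125
Cov(U,W) = E[UW] − E[U]E[W] = -2.3125 − (-1.125)(1.5) = -0.625

-0.6250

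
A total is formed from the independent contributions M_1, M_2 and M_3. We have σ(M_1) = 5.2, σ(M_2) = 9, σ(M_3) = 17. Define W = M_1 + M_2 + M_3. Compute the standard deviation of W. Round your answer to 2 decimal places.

19.93

Var(M_1) = 27.04, Var(M_2) = 81, Var(M_3) = 289
By independence, Var(W) = (1)²Var(M_1) + (1)²Var(M_2) + (1)²Var(M_3)
= (1)²·27.04 + (1)²·81 + (1)²·289 = 397.04
σ(W) = √397.04 ≈ 19.93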